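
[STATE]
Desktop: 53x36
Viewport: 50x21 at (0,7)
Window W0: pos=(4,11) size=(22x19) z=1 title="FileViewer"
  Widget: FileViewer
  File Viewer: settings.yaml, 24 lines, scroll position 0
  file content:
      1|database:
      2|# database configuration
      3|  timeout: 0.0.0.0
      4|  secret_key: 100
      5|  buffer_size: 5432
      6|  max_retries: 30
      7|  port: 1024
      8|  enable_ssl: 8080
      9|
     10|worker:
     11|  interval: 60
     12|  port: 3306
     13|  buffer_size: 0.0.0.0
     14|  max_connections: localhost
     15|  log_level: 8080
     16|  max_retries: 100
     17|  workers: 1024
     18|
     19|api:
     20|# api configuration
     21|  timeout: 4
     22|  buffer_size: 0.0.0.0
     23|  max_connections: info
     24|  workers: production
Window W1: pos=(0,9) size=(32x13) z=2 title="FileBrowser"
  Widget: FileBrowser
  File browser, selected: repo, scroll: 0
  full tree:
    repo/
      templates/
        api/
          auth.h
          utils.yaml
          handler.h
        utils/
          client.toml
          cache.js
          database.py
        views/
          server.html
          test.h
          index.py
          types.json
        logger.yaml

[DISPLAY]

                                                  
                                                  
┏━━━━━━━━━━━━━━━━━━━━━━━━━━━━━━┓                  
┃ FileBrowser                  ┃                  
┠──────────────────────────────┨                  
┃> [-] repo/                   ┃                  
┃    [+] templates/            ┃                  
┃                              ┃                  
┃                              ┃                  
┃                              ┃                  
┃                              ┃                  
┃                              ┃                  
┃                              ┃                  
┃                              ┃                  
┗━━━━━━━━━━━━━━━━━━━━━━━━━━━━━━┛                  
    ┃                   ░┃                        
    ┃worker:            ░┃                        
    ┃  interval: 60     ░┃                        
    ┃  port: 3306       ░┃                        
    ┃  buffer_size: 0.0.░┃                        
    ┃  max_connections: ░┃                        


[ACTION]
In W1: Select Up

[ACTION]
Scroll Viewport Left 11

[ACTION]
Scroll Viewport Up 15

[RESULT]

                                                  
                                                  
                                                  
                                                  
                                                  
                                                  
                                                  
                                                  
                                                  
┏━━━━━━━━━━━━━━━━━━━━━━━━━━━━━━┓                  
┃ FileBrowser                  ┃                  
┠──────────────────────────────┨                  
┃> [-] repo/                   ┃                  
┃    [+] templates/            ┃                  
┃                              ┃                  
┃                              ┃                  
┃                              ┃                  
┃                              ┃                  
┃                              ┃                  
┃                              ┃                  
┃                              ┃                  


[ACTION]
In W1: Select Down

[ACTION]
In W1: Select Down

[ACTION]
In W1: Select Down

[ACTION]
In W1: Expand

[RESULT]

                                                  
                                                  
                                                  
                                                  
                                                  
                                                  
                                                  
                                                  
                                                  
┏━━━━━━━━━━━━━━━━━━━━━━━━━━━━━━┓                  
┃ FileBrowser                  ┃                  
┠──────────────────────────────┨                  
┃  [-] repo/                   ┃                  
┃  > [-] templates/            ┃                  
┃      [+] api/                ┃                  
┃      [+] utils/              ┃                  
┃      [+] views/              ┃                  
┃      logger.yaml             ┃                  
┃                              ┃                  
┃                              ┃                  
┃                              ┃                  


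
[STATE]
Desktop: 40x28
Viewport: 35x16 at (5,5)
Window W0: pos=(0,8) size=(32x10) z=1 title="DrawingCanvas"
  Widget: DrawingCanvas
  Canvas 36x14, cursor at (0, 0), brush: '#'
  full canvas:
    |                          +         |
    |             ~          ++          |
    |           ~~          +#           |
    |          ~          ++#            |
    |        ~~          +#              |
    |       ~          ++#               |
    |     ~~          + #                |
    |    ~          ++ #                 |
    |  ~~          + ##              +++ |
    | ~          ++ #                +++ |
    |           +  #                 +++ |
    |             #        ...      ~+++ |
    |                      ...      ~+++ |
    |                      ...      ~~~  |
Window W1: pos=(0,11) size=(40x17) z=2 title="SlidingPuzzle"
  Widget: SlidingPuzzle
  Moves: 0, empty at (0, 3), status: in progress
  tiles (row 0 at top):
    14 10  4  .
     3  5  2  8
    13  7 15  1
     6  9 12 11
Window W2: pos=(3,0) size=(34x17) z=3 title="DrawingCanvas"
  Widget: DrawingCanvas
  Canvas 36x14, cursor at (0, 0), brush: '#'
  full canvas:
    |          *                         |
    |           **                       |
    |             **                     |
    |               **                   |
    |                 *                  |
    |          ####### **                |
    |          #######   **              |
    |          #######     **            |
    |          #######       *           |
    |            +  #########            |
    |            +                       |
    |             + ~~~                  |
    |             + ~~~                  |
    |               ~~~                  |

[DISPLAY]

            **                 ┃   
              **               ┃   
                *              ┃   
         ####### **            ┃   
         #######   **          ┃   
         #######     **        ┃   
         #######       *       ┃━━┓
           +  #########        ┃  ┃
           +                   ┃──┨
            + ~~~              ┃  ┃
            + ~~~              ┃  ┃
━━━━━━━━━━━━━━━━━━━━━━━━━━━━━━━┛  ┃
 │  5 │  2 │  8 │                 ┃
─┼────┼────┼────┤                 ┃
 │  7 │ 15 │  1 │                 ┃
─┼────┼────┼────┤                 ┃


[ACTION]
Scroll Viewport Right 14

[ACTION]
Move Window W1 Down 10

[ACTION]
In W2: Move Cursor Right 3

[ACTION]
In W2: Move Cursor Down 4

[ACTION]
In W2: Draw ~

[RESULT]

            **                 ┃   
              **               ┃   
  ~             *              ┃   
         ####### **            ┃   
         #######   **          ┃   
         #######     **        ┃   
         #######       *       ┃━━┓
           +  #########        ┃  ┃
           +                   ┃──┨
            + ~~~              ┃  ┃
            + ~~~              ┃  ┃
━━━━━━━━━━━━━━━━━━━━━━━━━━━━━━━┛  ┃
 │  5 │  2 │  8 │                 ┃
─┼────┼────┼────┤                 ┃
 │  7 │ 15 │  1 │                 ┃
─┼────┼────┼────┤                 ┃


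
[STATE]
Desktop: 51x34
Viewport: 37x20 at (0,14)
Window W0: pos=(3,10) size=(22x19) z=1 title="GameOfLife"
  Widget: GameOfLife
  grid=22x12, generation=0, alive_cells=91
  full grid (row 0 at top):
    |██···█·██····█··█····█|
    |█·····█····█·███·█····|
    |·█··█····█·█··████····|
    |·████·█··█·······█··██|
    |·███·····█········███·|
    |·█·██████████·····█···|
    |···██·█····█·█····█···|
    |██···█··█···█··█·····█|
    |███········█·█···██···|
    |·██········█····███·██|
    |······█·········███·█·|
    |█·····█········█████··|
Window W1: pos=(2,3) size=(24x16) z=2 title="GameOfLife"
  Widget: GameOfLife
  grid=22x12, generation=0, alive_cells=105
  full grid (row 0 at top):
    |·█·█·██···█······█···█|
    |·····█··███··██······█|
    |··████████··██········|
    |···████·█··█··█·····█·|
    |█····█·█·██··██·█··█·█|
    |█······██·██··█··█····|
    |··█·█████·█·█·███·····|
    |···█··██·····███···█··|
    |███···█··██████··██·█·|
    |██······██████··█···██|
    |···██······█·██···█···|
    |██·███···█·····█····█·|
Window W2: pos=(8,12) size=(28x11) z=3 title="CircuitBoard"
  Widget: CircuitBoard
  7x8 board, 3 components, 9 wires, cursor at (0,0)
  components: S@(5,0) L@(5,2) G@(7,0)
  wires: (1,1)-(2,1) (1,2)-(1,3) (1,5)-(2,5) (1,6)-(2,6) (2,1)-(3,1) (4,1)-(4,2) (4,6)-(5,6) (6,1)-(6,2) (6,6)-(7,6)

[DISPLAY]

  ┃···█·┠──────────────────────────┨ 
  ┃███··┃   0 1 2 3 4 5 6          ┃ 
  ┃██···┃0  [.]                    ┃ 
  ┃···██┃                          ┃ 
  ┗━━━━━┃1       ·   · ─ ·       · ┃ 
   ┃█·██┃        │               │ ┃ 
   ┃··██┃2       ·               · ┃ 
   ┃█···┃        │                 ┃ 
   ┃██··┗━━━━━━━━━━━━━━━━━━━━━━━━━━┛ 
   ┃██········█····███·█┃            
   ┃·····█·········███·█┃            
   ┃·····█········█████·┃            
   ┃                    ┃            
   ┃                    ┃            
   ┗━━━━━━━━━━━━━━━━━━━━┛            
                                     
                                     
                                     
                                     
                                     


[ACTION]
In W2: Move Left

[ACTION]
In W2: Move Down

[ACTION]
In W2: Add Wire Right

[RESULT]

  ┃···█·┠──────────────────────────┨ 
  ┃███··┃   0 1 2 3 4 5 6          ┃ 
  ┃██···┃0                         ┃ 
  ┃···██┃                          ┃ 
  ┗━━━━━┃1  [.]─ ·   · ─ ·       · ┃ 
   ┃█·██┃        │               │ ┃ 
   ┃··██┃2       ·               · ┃ 
   ┃█···┃        │                 ┃ 
   ┃██··┗━━━━━━━━━━━━━━━━━━━━━━━━━━┛ 
   ┃██········█····███·█┃            
   ┃·····█·········███·█┃            
   ┃·····█········█████·┃            
   ┃                    ┃            
   ┃                    ┃            
   ┗━━━━━━━━━━━━━━━━━━━━┛            
                                     
                                     
                                     
                                     
                                     


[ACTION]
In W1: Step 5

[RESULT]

  ┃··█··┠──────────────────────────┨ 
  ┃·····┃   0 1 2 3 4 5 6          ┃ 
  ┃··█··┃0                         ┃ 
  ┃··█··┃                          ┃ 
  ┗━━━━━┃1  [.]─ ·   · ─ ·       · ┃ 
   ┃█·██┃        │               │ ┃ 
   ┃··██┃2       ·               · ┃ 
   ┃█···┃        │                 ┃ 
   ┃██··┗━━━━━━━━━━━━━━━━━━━━━━━━━━┛ 
   ┃██········█····███·█┃            
   ┃·····█·········███·█┃            
   ┃·····█········█████·┃            
   ┃                    ┃            
   ┃                    ┃            
   ┗━━━━━━━━━━━━━━━━━━━━┛            
                                     
                                     
                                     
                                     
                                     


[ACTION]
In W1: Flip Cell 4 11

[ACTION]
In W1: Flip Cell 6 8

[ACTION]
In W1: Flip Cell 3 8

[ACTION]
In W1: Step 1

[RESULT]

  ┃··██·┠──────────────────────────┨ 
  ┃·····┃   0 1 2 3 4 5 6          ┃ 
  ┃·····┃0                         ┃ 
  ┃·███·┃                          ┃ 
  ┗━━━━━┃1  [.]─ ·   · ─ ·       · ┃ 
   ┃█·██┃        │               │ ┃ 
   ┃··██┃2       ·               · ┃ 
   ┃█···┃        │                 ┃ 
   ┃██··┗━━━━━━━━━━━━━━━━━━━━━━━━━━┛ 
   ┃██········█····███·█┃            
   ┃·····█·········███·█┃            
   ┃·····█········█████·┃            
   ┃                    ┃            
   ┃                    ┃            
   ┗━━━━━━━━━━━━━━━━━━━━┛            
                                     
                                     
                                     
                                     
                                     


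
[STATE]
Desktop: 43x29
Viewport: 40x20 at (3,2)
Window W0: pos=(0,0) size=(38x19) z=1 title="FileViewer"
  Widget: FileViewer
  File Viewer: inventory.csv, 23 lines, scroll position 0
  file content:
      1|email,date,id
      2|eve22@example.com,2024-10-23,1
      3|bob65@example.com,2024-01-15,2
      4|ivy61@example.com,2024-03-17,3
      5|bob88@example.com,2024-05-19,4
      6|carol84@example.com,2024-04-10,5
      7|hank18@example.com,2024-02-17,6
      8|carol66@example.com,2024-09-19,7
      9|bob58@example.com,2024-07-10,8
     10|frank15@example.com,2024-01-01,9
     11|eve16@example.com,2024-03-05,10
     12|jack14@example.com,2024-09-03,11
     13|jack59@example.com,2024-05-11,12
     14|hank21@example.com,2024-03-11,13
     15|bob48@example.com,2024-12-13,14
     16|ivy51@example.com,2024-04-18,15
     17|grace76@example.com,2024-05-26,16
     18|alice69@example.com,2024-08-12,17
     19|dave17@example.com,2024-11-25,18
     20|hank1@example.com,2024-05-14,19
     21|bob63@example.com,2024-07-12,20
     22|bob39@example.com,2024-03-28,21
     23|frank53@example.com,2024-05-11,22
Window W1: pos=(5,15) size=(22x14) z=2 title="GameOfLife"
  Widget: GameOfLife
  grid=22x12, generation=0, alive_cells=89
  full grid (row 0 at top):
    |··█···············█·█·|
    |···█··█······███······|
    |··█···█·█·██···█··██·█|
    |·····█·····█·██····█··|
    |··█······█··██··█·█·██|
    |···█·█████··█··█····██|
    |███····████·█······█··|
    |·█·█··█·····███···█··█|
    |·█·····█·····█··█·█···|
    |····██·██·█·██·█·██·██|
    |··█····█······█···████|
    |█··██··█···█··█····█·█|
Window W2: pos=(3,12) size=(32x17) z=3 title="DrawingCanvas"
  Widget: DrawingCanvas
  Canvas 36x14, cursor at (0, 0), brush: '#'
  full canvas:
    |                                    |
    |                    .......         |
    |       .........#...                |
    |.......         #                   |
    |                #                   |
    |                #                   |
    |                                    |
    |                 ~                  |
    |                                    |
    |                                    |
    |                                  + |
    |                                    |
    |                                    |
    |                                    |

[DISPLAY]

──────────────────────────────────┨     
ail,date,id                      ▲┃     
e22@example.com,2024-10-23,1     █┃     
b65@example.com,2024-01-15,2     ░┃     
y61@example.com,2024-03-17,3     ░┃     
b88@example.com,2024-05-19,4     ░┃     
rol84@example.com,2024-04-10,5   ░┃     
nk18@example.com,2024-02-17,6    ░┃     
rol66@example.com,2024-09-19,7   ░┃     
b58@example.com,2024-07-10,8     ░┃     
┏━━━━━━━━━━━━━━━━━━━━━━━━━━━━━━┓ ░┃     
┃ DrawingCanvas                ┃ ░┃     
┠──────────────────────────────┨ ░┃     
┃+                             ┃ ░┃     
┃                    .......   ┃ ░┃     
┃       .........#...          ┃ ▼┃     
┃.......         #             ┃━━┛     
┃                #             ┃        
┃                #             ┃        
┃                              ┃        


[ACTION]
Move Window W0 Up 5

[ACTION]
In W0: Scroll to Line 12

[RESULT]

──────────────────────────────────┨     
b58@example.com,2024-07-10,8     ▲┃     
ank15@example.com,2024-01-01,9   ░┃     
e16@example.com,2024-03-05,10    ░┃     
ck14@example.com,2024-09-03,11   ░┃     
ck59@example.com,2024-05-11,12   ░┃     
nk21@example.com,2024-03-11,13   ░┃     
b48@example.com,2024-12-13,14    ░┃     
y51@example.com,2024-04-18,15    ░┃     
ace76@example.com,2024-05-26,16  ░┃     
┏━━━━━━━━━━━━━━━━━━━━━━━━━━━━━━┓ ░┃     
┃ DrawingCanvas                ┃ ░┃     
┠──────────────────────────────┨ ░┃     
┃+                             ┃ ░┃     
┃                    .......   ┃ █┃     
┃       .........#...          ┃ ▼┃     
┃.......         #             ┃━━┛     
┃                #             ┃        
┃                #             ┃        
┃                              ┃        


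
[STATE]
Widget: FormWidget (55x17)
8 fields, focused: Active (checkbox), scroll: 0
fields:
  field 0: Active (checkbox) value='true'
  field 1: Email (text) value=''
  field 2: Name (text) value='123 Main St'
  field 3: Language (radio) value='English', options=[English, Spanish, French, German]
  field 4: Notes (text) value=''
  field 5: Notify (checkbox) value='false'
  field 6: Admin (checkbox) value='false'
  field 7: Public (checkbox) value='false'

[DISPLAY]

> Active:     [x]                                      
  Email:      [                                       ]
  Name:       [123 Main St                            ]
  Language:   (●) English  ( ) Spanish  ( ) French  ( )
  Notes:      [                                       ]
  Notify:     [ ]                                      
  Admin:      [ ]                                      
  Public:     [ ]                                      
                                                       
                                                       
                                                       
                                                       
                                                       
                                                       
                                                       
                                                       
                                                       


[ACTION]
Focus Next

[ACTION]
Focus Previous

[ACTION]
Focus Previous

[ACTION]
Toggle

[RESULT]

  Active:     [x]                                      
  Email:      [                                       ]
  Name:       [123 Main St                            ]
  Language:   (●) English  ( ) Spanish  ( ) French  ( )
  Notes:      [                                       ]
  Notify:     [ ]                                      
  Admin:      [ ]                                      
> Public:     [x]                                      
                                                       
                                                       
                                                       
                                                       
                                                       
                                                       
                                                       
                                                       
                                                       


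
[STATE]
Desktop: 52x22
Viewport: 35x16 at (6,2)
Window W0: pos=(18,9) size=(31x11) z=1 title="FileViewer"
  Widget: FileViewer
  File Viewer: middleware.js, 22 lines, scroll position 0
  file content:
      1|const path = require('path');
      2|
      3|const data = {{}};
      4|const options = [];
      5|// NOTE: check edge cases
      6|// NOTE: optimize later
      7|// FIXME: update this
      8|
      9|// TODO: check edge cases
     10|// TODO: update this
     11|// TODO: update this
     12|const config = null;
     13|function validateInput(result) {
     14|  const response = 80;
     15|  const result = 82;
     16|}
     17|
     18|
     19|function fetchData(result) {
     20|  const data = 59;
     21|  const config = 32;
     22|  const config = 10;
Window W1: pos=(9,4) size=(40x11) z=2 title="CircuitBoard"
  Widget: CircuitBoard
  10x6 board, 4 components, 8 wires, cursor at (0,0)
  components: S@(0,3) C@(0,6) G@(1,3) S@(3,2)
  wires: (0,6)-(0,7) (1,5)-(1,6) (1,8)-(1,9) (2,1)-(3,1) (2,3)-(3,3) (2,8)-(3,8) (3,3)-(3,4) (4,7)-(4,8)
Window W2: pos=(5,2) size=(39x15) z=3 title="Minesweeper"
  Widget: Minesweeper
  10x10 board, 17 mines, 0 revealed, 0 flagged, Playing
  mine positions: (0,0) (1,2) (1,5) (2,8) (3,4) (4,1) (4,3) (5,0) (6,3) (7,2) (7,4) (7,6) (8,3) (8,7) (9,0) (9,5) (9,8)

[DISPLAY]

━━━━━━━━━━━━━━━━━━━━━━━━━━━━━━━━━━━
 Minesweeper                       
───────────────────────────────────
■■■■■■■■■■                         
■■■■■■■■■■                         
■■■■■■■■■■                         
■■■■■■■■■■                         
■■■■■■■■■■                         
■■■■■■■■■■                         
■■■■■■■■■■                         
■■■■■■■■■■                         
■■■■■■■■■■                         
■■■■■■■■■■                         
                                   
━━━━━━━━━━━━━━━━━━━━━━━━━━━━━━━━━━━
            ┃// NOTE: optimize late


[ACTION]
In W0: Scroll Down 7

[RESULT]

━━━━━━━━━━━━━━━━━━━━━━━━━━━━━━━━━━━
 Minesweeper                       
───────────────────────────────────
■■■■■■■■■■                         
■■■■■■■■■■                         
■■■■■■■■■■                         
■■■■■■■■■■                         
■■■■■■■■■■                         
■■■■■■■■■■                         
■■■■■■■■■■                         
■■■■■■■■■■                         
■■■■■■■■■■                         
■■■■■■■■■■                         
                                   
━━━━━━━━━━━━━━━━━━━━━━━━━━━━━━━━━━━
            ┃function validateInput


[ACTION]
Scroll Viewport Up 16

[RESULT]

                                   
                                   
━━━━━━━━━━━━━━━━━━━━━━━━━━━━━━━━━━━
 Minesweeper                       
───────────────────────────────────
■■■■■■■■■■                         
■■■■■■■■■■                         
■■■■■■■■■■                         
■■■■■■■■■■                         
■■■■■■■■■■                         
■■■■■■■■■■                         
■■■■■■■■■■                         
■■■■■■■■■■                         
■■■■■■■■■■                         
■■■■■■■■■■                         
                                   


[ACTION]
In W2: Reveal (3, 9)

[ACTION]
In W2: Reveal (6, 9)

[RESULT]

                                   
                                   
━━━━━━━━━━━━━━━━━━━━━━━━━━━━━━━━━━━
 Minesweeper                       
───────────────────────────────────
■■■■■■■■■■                         
■■■■■■■■■■                         
■■■■■211■■                         
■■■■■1 111                         
■■■■21                             
■■■■2                              
■■■■2211                           
■■■■■■■21                          
■■■■■■■■21                         
■■■■■■■■■■                         
                                   


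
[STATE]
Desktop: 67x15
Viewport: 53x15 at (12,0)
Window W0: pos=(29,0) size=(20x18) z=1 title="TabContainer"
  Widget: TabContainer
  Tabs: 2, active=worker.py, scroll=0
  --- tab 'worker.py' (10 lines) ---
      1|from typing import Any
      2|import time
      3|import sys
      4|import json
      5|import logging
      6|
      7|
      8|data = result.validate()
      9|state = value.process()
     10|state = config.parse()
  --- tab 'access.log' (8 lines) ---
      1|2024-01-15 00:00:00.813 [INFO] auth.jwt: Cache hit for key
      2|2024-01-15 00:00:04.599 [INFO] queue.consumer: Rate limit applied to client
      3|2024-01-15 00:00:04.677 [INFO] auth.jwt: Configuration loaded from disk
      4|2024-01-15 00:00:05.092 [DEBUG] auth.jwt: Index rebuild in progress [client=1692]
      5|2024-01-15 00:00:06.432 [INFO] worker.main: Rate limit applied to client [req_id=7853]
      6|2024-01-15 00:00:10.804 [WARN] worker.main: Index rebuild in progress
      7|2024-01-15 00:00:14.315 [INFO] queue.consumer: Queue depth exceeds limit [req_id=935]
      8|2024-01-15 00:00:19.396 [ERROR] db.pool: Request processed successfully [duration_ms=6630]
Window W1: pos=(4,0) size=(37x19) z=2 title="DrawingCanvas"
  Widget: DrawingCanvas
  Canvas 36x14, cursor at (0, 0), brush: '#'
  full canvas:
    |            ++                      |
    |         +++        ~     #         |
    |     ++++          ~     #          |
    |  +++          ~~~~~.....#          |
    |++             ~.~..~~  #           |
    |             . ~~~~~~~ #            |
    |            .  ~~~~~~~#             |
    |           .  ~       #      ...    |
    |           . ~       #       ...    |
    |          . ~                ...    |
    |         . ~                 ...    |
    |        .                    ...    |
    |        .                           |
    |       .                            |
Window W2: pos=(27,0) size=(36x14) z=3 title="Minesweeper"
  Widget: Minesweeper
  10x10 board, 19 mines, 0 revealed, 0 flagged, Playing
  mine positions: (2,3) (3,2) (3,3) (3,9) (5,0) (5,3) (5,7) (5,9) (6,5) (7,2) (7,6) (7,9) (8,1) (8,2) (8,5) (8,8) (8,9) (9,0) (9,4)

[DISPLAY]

━━━━━━━━━━━━━━━┏━━━━━━━━━━━━━━━━━━━━━━━━━━━━━━━━━━┓  
gCanvas        ┃ Minesweeper                      ┃  
───────────────┠──────────────────────────────────┨  
     ++        ┃■■■■■■■■■■                        ┃  
  +++        ~ ┃■■■■■■■■■■                        ┃  
++          ~  ┃■■■■■■■■■■                        ┃  
        ~~~~~..┃■■■■■■■■■■                        ┃  
        ~.~..~~┃■■■■■■■■■■                        ┃  
      . ~~~~~~~┃■■■■■■■■■■                        ┃  
     .  ~~~~~~~┃■■■■■■■■■■                        ┃  
    .  ~       ┃■■■■■■■■■■                        ┃  
    . ~       #┃■■■■■■■■■■                        ┃  
   . ~         ┃■■■■■■■■■■                        ┃  
  . ~          ┗━━━━━━━━━━━━━━━━━━━━━━━━━━━━━━━━━━┛  
 .                    ...   ┃fig.par┃                


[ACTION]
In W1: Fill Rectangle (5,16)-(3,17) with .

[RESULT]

━━━━━━━━━━━━━━━┏━━━━━━━━━━━━━━━━━━━━━━━━━━━━━━━━━━┓  
gCanvas        ┃ Minesweeper                      ┃  
───────────────┠──────────────────────────────────┨  
     ++        ┃■■■■■■■■■■                        ┃  
  +++        ~ ┃■■■■■■■■■■                        ┃  
++          ~  ┃■■■■■■■■■■                        ┃  
        ~..~~..┃■■■■■■■■■■                        ┃  
        ~....~~┃■■■■■■■■■■                        ┃  
      . ~..~~~~┃■■■■■■■■■■                        ┃  
     .  ~~~~~~~┃■■■■■■■■■■                        ┃  
    .  ~       ┃■■■■■■■■■■                        ┃  
    . ~       #┃■■■■■■■■■■                        ┃  
   . ~         ┃■■■■■■■■■■                        ┃  
  . ~          ┗━━━━━━━━━━━━━━━━━━━━━━━━━━━━━━━━━━┛  
 .                    ...   ┃fig.par┃                


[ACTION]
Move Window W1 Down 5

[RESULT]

  +++        ~ ┏━━━━━━━━━━━━━━━━━━━━━━━━━━━━━━━━━━┓  
++          ~  ┃ Minesweeper                      ┃  
        ~..~~..┠──────────────────────────────────┨  
        ~....~~┃■■■■■■■■■■                        ┃  
      . ~..~~~~┃■■■■■■■■■■                        ┃  
     .  ~~~~~~~┃■■■■■■■■■■                        ┃  
    .  ~       ┃■■■■■■■■■■                        ┃  
    . ~       #┃■■■■■■■■■■                        ┃  
   . ~         ┃■■■■■■■■■■                        ┃  
  . ~          ┃■■■■■■■■■■                        ┃  
 .             ┃■■■■■■■■■■                        ┃  
 .             ┃■■■■■■■■■■                        ┃  
.              ┃■■■■■■■■■■                        ┃  
               ┗━━━━━━━━━━━━━━━━━━━━━━━━━━━━━━━━━━┛  
━━━━━━━━━━━━━━━━━━━━━━━━━━━━┛fig.par┃                


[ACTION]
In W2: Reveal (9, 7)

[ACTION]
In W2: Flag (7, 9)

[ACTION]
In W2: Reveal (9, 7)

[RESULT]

  +++        ~ ┏━━━━━━━━━━━━━━━━━━━━━━━━━━━━━━━━━━┓  
++          ~  ┃ Minesweeper                      ┃  
        ~..~~..┠──────────────────────────────────┨  
        ~....~~┃■■■■■■■■■■                        ┃  
      . ~..~~~~┃■■■■■■■■■■                        ┃  
     .  ~~~~~~~┃■■■■■■■■■■                        ┃  
    .  ~       ┃■■■■■■■■■■                        ┃  
    . ~       #┃■■■■■■■■■■                        ┃  
   . ~         ┃■■■■■■■■■■                        ┃  
  . ~          ┃■■■■■■■■■■                        ┃  
 .             ┃■■■■■■■■■⚑                        ┃  
 .             ┃■■■■■■■■■■                        ┃  
.              ┃■■■■■■■1■■                        ┃  
               ┗━━━━━━━━━━━━━━━━━━━━━━━━━━━━━━━━━━┛  
━━━━━━━━━━━━━━━━━━━━━━━━━━━━┛fig.par┃                


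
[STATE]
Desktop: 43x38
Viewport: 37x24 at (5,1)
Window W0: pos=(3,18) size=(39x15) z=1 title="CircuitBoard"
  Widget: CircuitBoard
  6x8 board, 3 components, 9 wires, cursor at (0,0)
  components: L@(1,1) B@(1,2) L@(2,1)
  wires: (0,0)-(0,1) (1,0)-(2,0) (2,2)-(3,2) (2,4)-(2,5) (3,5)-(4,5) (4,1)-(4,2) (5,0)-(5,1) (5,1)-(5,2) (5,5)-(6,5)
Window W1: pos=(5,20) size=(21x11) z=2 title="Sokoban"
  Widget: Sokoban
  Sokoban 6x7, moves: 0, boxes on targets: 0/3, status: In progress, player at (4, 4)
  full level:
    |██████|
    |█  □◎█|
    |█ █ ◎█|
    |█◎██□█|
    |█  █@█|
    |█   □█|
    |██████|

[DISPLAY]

                                     
                                     
                                     
                                     
                                     
                                     
                                     
                                     
                                     
                                     
                                     
                                     
                                     
                                     
                                     
                                     
                                     
━━━━━━━━━━━━━━━━━━━━━━━━━━━━━━━━━━━━┓
CircuitBoard                        ┃
┏━━━━━━━━━━━━━━━━━━━┓───────────────┨
┃ Sokoban           ┃               ┃
┠───────────────────┨               ┃
┃██████             ┃               ┃
┃█  □◎█             ┃               ┃


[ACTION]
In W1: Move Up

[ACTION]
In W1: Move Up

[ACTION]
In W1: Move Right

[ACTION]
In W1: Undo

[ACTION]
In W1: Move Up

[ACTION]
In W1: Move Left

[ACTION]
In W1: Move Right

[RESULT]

                                     
                                     
                                     
                                     
                                     
                                     
                                     
                                     
                                     
                                     
                                     
                                     
                                     
                                     
                                     
                                     
                                     
━━━━━━━━━━━━━━━━━━━━━━━━━━━━━━━━━━━━┓
CircuitBoard                        ┃
┏━━━━━━━━━━━━━━━━━━━┓───────────────┨
┃ Sokoban           ┃               ┃
┠───────────────────┨               ┃
┃██████             ┃               ┃
┃█  □■█             ┃               ┃


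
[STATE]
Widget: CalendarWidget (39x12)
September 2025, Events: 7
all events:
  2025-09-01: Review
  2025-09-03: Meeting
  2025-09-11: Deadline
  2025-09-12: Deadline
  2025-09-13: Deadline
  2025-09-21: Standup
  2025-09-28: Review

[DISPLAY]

             September 2025            
Mo Tu We Th Fr Sa Su                   
 1*  2  3*  4  5  6  7                 
 8  9 10 11* 12* 13* 14                
15 16 17 18 19 20 21*                  
22 23 24 25 26 27 28*                  
29 30                                  
                                       
                                       
                                       
                                       
                                       


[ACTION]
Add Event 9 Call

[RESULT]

             September 2025            
Mo Tu We Th Fr Sa Su                   
 1*  2  3*  4  5  6  7                 
 8  9* 10 11* 12* 13* 14               
15 16 17 18 19 20 21*                  
22 23 24 25 26 27 28*                  
29 30                                  
                                       
                                       
                                       
                                       
                                       


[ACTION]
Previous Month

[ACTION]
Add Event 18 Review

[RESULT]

              August 2025              
Mo Tu We Th Fr Sa Su                   
             1  2  3                   
 4  5  6  7  8  9 10                   
11 12 13 14 15 16 17                   
18* 19 20 21 22 23 24                  
25 26 27 28 29 30 31                   
                                       
                                       
                                       
                                       
                                       
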